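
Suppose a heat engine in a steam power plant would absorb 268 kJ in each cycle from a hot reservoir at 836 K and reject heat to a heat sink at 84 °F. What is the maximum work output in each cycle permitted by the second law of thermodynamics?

T_C = 84 °F → (84 − 32) × 5/9 = 28.89 °C = 302.04 K.
The second-law ceiling is the Carnot efficiency, η_max = 1 − T_C/T_H = 1 − 302.04/836.00 = 0.6387.
W_max = η_max · Q_H = 0.6387 × 268 = 171 kJ.

W_max ≈ 171 kJ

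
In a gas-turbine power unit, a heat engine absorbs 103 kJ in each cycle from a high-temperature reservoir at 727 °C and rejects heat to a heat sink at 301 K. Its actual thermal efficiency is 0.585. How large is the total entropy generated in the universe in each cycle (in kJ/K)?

T_H = 727 °C → 727 + 273.15 = 1000.15 K.
W = η·Q_H = 0.585 × 103 = 60.25 kJ, so Q_C = Q_H − W = 42.75 kJ.
Reservoir entropy changes: ΔS_H = −Q_H/T_H = −103/1000.15 = -0.1030 kJ/K and ΔS_C = +Q_C/T_C = 42.75/301.00 = 0.1420 kJ/K.
ΔS_univ = −Q_H/T_H + Q_C/T_C = 0.03903 kJ/K (> 0, since η = 0.585 < η_Carnot = 0.699).

ΔS_univ ≈ 0.03903 kJ/K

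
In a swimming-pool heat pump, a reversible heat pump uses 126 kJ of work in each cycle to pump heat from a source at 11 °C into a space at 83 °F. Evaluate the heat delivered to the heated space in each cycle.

T_H = 83 °F → (83 − 32) × 5/9 = 28.33 °C = 301.48 K.
T_C = 11 °C → 11 + 273.15 = 284.15 K.
Reversible heating COP: COP_HP = T_H/(T_H − T_C) = 301.48/17.33 = 17.3933.
Q_H = COP_HP · W = 17.3933 × 126 = 2192 kJ.

Q_H ≈ 2192 kJ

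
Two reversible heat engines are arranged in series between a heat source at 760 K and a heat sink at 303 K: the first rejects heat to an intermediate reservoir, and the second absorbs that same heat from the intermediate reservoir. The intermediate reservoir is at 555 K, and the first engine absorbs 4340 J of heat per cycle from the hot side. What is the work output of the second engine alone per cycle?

Heat entering the second stage: Q_m = Q_H·(T_m/T_H) = 4340 × 555.00/760.00 = 3170 J.
Second-stage efficiency η₂ = 1 − T_C/T_m = 1 − 303.00/555.00 = 0.4541, so W₂ = η₂·Q_m = 1440 J.

W₂ ≈ 1440 J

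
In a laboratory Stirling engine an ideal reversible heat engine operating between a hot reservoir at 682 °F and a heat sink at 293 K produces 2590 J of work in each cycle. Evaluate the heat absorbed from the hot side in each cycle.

Q_H ≈ 4810 J

T_H = 682 °F → (682 − 32) × 5/9 = 361.11 °C = 634.26 K.
η_rev = 1 − T_C/T_H = 1 − 293.00/634.26 = 0.5380.
Q_H = W/η = 2590/0.5380 = 4810 J.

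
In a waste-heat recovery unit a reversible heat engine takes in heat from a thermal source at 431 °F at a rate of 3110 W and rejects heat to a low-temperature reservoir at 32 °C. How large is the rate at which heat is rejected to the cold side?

Q̇_C ≈ 1920 W

T_H = 431 °F → (431 − 32) × 5/9 = 221.67 °C = 494.82 K.
T_C = 32 °C → 32 + 273.15 = 305.15 K.
The Carnot efficiency is η = 1 − T_C/T_H = 1 − 305.15/494.82 = 0.3833.
For a reversible cycle Q_C/Q_H = T_C/T_H, so Q_C = 3110 × 305.15/494.82 = 1920 W.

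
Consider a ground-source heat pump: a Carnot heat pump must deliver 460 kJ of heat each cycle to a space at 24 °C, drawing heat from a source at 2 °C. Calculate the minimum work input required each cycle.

T_H = 24 °C → 24 + 273.15 = 297.15 K.
T_C = 2 °C → 2 + 273.15 = 275.15 K.
The Carnot heat-pump COP is COP_HP = T_H/(T_H − T_C) = 297.15/22.00 = 13.5068.
W = Q_H/COP_HP = 460/13.5068 = 34.06 kJ.

W_in ≈ 34.06 kJ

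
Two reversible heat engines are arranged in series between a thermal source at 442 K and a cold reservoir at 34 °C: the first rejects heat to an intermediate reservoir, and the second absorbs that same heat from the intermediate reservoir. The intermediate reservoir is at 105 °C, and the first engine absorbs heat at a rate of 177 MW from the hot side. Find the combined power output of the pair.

Ẇ_total ≈ 54.00 MW

T_C = 34 °C → 34 + 273.15 = 307.15 K.
Two reversible stages in series are equivalent to a single Carnot engine between T_H and T_C, so η_total = 1 − T_C/T_H = 1 − 307.15/442.00 = 0.3051.
W_total = η_total · Q_H = 0.3051 × 177 = 54.00 MW.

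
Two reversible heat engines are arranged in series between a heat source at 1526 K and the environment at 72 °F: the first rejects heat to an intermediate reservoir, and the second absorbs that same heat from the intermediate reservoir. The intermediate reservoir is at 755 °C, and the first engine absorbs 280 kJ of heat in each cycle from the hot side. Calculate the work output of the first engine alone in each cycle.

T_C = 72 °F → (72 − 32) × 5/9 = 22.22 °C = 295.37 K.
T_m = 755 °C → 755 + 273.15 = 1028.15 K.
First-stage efficiency η₁ = 1 − T_m/T_H = 1 − 1028.15/1526.00 = 0.3262.
W₁ = η₁·Q_H = 0.3262 × 280 = 91.3 kJ.

W₁ ≈ 91.3 kJ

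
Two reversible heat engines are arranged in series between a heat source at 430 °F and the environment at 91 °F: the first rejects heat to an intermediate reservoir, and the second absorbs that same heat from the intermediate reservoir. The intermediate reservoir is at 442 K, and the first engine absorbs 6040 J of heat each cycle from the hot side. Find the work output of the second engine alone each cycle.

T_H = 430 °F → (430 − 32) × 5/9 = 221.11 °C = 494.26 K.
T_C = 91 °F → (91 − 32) × 5/9 = 32.78 °C = 305.93 K.
Heat entering the second stage: Q_m = Q_H·(T_m/T_H) = 6040 × 442.00/494.26 = 5400 J.
Second-stage efficiency η₂ = 1 − T_C/T_m = 1 − 305.93/442.00 = 0.3079, so W₂ = η₂·Q_m = 1660 J.

W₂ ≈ 1660 J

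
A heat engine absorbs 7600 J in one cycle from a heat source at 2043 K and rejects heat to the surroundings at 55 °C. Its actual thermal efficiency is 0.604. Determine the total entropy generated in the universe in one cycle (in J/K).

ΔS_univ ≈ 5.45 J/K

T_C = 55 °C → 55 + 273.15 = 328.15 K.
W = η·Q_H = 0.604 × 7600 = 4590 J, so Q_C = Q_H − W = 3010 J.
The hot reservoir loses entropy Q_H/T_H = 7600/2043.00 = 3.720 J/K; the cold reservoir gains Q_C/T_C = 3010/328.15 = 9.171 J/K.
ΔS_univ = −Q_H/T_H + Q_C/T_C = 5.45 J/K (> 0, since η = 0.604 < η_Carnot = 0.839).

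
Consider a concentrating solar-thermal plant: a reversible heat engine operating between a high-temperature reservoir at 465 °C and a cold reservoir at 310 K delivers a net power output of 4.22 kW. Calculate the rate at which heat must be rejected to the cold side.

T_H = 465 °C → 465 + 273.15 = 738.15 K.
Carnot efficiency: η = 1 − T_C/T_H = 1 − 310.00/738.15 = 0.5800.
Since Q_C/Q_H = T_C/T_H and Q_H = W/η, Q_C = W·T_C/(T_H − T_C) = 4.22 × 310.00/428.15 = 3.06 kW.

Q̇_C ≈ 3.06 kW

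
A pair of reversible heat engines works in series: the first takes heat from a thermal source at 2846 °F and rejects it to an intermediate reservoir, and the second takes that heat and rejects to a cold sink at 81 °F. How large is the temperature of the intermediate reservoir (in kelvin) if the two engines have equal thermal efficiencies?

T_H = 2846 °F → (2846 − 32) × 5/9 = 1563.33 °C = 1836.48 K.
T_C = 81 °F → (81 − 32) × 5/9 = 27.22 °C = 300.37 K.
Equal efficiencies require 1 − T_m/T_H = 1 − T_C/T_m, i.e. T_m/T_H = T_C/T_m, so T_m = √(T_H·T_C) = √(1836.48 × 300.37) = 743 K.

T_m ≈ 743 K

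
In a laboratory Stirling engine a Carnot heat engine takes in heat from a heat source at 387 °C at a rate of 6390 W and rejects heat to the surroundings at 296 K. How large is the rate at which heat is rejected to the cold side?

Q̇_C ≈ 2870 W

T_H = 387 °C → 387 + 273.15 = 660.15 K.
η_rev = 1 − T_C/T_H = 1 − 296.00/660.15 = 0.5516.
For a reversible cycle Q_C/Q_H = T_C/T_H, so Q_C = 6390 × 296.00/660.15 = 2870 W.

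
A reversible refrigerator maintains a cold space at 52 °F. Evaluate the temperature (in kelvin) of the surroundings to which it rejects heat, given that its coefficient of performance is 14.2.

T_C = 52 °F → (52 − 32) × 5/9 = 11.11 °C = 284.26 K.
COP_R = T_C/(T_H − T_C) ⇒ T_H = T_C·(1 + 1/COP_R) = 284.26 × (1 + 1/14.2) = 304 K.

T_H ≈ 304 K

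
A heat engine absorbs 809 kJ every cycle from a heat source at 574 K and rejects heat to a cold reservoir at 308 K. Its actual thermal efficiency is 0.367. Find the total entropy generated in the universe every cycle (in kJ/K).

ΔS_univ ≈ 0.2532 kJ/K

W = η·Q_H = 0.367 × 809 = 296.9 kJ, so Q_C = Q_H − W = 512.1 kJ.
Entropy balance on the reservoirs: −Q_H/T_H = -1.409 kJ/K, +Q_C/T_C = 1.663 kJ/K.
ΔS_univ = −Q_H/T_H + Q_C/T_C = 0.2532 kJ/K (> 0, since η = 0.367 < η_Carnot = 0.463).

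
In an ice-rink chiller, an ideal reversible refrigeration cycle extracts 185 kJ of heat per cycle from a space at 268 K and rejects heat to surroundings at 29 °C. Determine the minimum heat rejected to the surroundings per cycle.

Q_H ≈ 209 kJ

T_H = 29 °C → 29 + 273.15 = 302.15 K.
For a reversible cycle Q_H/Q_C = T_H/T_C, so Q_H = Q_C·T_H/T_C = 185 × 302.15/268.00 = 209 kJ.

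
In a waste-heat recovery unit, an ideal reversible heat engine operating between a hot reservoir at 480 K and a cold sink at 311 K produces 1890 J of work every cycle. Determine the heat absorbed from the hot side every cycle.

Q_H ≈ 5370 J

The Carnot efficiency is η = 1 − T_C/T_H = 1 − 311.00/480.00 = 0.3521.
Q_H = W/η = 1890/0.3521 = 5370 J.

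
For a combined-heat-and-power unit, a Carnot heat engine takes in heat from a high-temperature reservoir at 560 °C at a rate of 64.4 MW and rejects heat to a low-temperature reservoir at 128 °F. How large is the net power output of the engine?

T_H = 560 °C → 560 + 273.15 = 833.15 K.
T_C = 128 °F → (128 − 32) × 5/9 = 53.33 °C = 326.48 K.
The Carnot efficiency is η = 1 − T_C/T_H = 1 − 326.48/833.15 = 0.6081.
W = η·Q_H = 0.6081 × 64.4 = 39.2 MW.

Ẇ ≈ 39.2 MW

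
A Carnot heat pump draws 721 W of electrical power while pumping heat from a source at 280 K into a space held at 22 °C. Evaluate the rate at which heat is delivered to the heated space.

Q̇_H ≈ 14000 W

T_H = 22 °C → 22 + 273.15 = 295.15 K.
COP_HP = T_H/(T_H − T_C) = 295.15/15.15 = 19.4818.
Q_H = COP_HP · W = 19.4818 × 721 = 14000 W.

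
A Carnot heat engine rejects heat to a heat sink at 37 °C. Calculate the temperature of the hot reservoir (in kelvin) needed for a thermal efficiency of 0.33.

T_H ≈ 463 K

T_C = 37 °C → 37 + 273.15 = 310.15 K.
From η = 1 − T_C/T_H, solving for T_H gives T_H = T_C/(1 − η) = 310.15/(1 − 0.33) = 463 K.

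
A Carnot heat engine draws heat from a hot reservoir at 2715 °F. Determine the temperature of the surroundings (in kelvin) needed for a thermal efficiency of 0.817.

T_C ≈ 323 K

T_H = 2715 °F → (2715 − 32) × 5/9 = 1490.56 °C = 1763.71 K.
From η = 1 − T_C/T_H, T_C = T_H·(1 − η) = 1763.71 × (1 − 0.817) = 323 K.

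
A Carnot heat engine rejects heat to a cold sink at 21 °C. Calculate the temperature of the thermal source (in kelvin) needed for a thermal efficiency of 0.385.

T_H ≈ 478 K

T_C = 21 °C → 21 + 273.15 = 294.15 K.
From η = 1 − T_C/T_H, solving for T_H gives T_H = T_C/(1 − η) = 294.15/(1 − 0.385) = 478 K.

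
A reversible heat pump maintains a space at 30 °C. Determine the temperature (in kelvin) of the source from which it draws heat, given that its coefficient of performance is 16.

T_C ≈ 284 K

T_H = 30 °C → 30 + 273.15 = 303.15 K.
COP_HP = T_H/(T_H − T_C) ⇒ T_C = T_H·(COP_HP − 1)/COP_HP = 303.15 × (16 − 1)/16 = 284 K.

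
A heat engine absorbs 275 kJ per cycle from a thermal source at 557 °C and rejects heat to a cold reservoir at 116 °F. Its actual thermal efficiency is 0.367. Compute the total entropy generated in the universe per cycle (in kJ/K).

T_H = 557 °C → 557 + 273.15 = 830.15 K.
T_C = 116 °F → (116 − 32) × 5/9 = 46.67 °C = 319.82 K.
W = η·Q_H = 0.367 × 275 = 100.9 kJ, so Q_C = Q_H − W = 174.1 kJ.
Entropy balance on the reservoirs: −Q_H/T_H = -0.3313 kJ/K, +Q_C/T_C = 0.5443 kJ/K.
ΔS_univ = −Q_H/T_H + Q_C/T_C = 0.213 kJ/K (> 0, since η = 0.367 < η_Carnot = 0.615).

ΔS_univ ≈ 0.213 kJ/K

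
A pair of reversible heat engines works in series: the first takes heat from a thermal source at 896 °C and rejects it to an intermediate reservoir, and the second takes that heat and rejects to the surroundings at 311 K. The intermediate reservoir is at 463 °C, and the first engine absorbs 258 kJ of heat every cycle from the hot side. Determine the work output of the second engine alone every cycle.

T_H = 896 °C → 896 + 273.15 = 1169.15 K.
T_m = 463 °C → 463 + 273.15 = 736.15 K.
Heat entering the second stage: Q_m = Q_H·(T_m/T_H) = 258 × 736.15/1169.15 = 162 kJ.
Second-stage efficiency η₂ = 1 − T_C/T_m = 1 − 311.00/736.15 = 0.5775, so W₂ = η₂·Q_m = 93.8 kJ.

W₂ ≈ 93.8 kJ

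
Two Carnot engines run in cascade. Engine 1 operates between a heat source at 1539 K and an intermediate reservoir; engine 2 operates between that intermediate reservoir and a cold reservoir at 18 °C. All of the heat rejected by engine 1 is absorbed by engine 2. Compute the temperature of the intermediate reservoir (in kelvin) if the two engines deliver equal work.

T_m ≈ 915.1 K

T_C = 18 °C → 18 + 273.15 = 291.15 K.
For reversible stages Q_m = Q_H·(T_m/T_H). Setting W₁ = Q_H(1 − T_m/T_H) equal to W₂ = Q_m(1 − T_C/T_m) = Q_H·(T_m − T_C)/T_H gives T_H − T_m = T_m − T_C, so T_m = (T_H + T_C)/2 = (1539.00 + 291.15)/2 = 915.1 K.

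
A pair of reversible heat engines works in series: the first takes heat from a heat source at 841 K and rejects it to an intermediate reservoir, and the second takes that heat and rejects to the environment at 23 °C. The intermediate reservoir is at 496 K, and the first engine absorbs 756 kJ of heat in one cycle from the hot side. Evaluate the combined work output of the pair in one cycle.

T_C = 23 °C → 23 + 273.15 = 296.15 K.
Two reversible stages in series are equivalent to a single Carnot engine between T_H and T_C, so η_total = 1 − T_C/T_H = 1 − 296.15/841.00 = 0.6479.
W_total = η_total · Q_H = 0.6479 × 756 = 489.8 kJ.

W_total ≈ 489.8 kJ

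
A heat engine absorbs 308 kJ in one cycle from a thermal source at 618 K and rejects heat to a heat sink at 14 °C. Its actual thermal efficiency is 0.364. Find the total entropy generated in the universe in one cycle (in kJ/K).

ΔS_univ ≈ 0.184 kJ/K

T_C = 14 °C → 14 + 273.15 = 287.15 K.
W = η·Q_H = 0.364 × 308 = 112.1 kJ, so Q_C = Q_H − W = 195.9 kJ.
Entropy balance on the reservoirs: −Q_H/T_H = -0.4984 kJ/K, +Q_C/T_C = 0.6822 kJ/K.
ΔS_univ = −Q_H/T_H + Q_C/T_C = 0.184 kJ/K (> 0, since η = 0.364 < η_Carnot = 0.535).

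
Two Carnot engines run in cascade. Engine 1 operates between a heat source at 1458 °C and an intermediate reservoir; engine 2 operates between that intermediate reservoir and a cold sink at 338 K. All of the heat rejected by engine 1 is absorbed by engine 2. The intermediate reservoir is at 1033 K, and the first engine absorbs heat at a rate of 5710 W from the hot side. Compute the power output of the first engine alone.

Ẇ₁ ≈ 2300 W

T_H = 1458 °C → 1458 + 273.15 = 1731.15 K.
First-stage efficiency η₁ = 1 − T_m/T_H = 1 − 1033.00/1731.15 = 0.4033.
W₁ = η₁·Q_H = 0.4033 × 5710 = 2300 W.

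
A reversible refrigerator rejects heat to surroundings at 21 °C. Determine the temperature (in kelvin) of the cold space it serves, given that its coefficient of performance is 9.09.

T_C ≈ 265 K

T_H = 21 °C → 21 + 273.15 = 294.15 K.
COP_R = T_C/(T_H − T_C) ⇒ T_C = T_H·COP_R/(1 + COP_R) = 294.15 × 9.09/(1 + 9.09) = 265 K.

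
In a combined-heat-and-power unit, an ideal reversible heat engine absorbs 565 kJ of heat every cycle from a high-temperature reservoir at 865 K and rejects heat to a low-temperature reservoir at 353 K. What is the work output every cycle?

Since the cycle is reversible, η = 1 − T_C/T_H = 1 − 353.00/865.00 = 0.5919.
W = η·Q_H = 0.5919 × 565 = 334 kJ.

W ≈ 334 kJ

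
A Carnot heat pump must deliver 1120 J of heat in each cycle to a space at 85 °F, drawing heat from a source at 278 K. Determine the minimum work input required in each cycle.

W_in ≈ 91.0 J

T_H = 85 °F → (85 − 32) × 5/9 = 29.44 °C = 302.59 K.
For a reversible heat pump, COP_HP = T_H/(T_H − T_C) = 302.59/24.59 = 12.3034.
W = Q_H/COP_HP = 1120/12.3034 = 91.0 J.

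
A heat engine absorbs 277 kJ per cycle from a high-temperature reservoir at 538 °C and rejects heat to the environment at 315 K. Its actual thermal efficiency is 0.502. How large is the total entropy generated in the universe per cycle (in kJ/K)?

ΔS_univ ≈ 0.0964 kJ/K

T_H = 538 °C → 538 + 273.15 = 811.15 K.
W = η·Q_H = 0.502 × 277 = 139.1 kJ, so Q_C = Q_H − W = 137.9 kJ.
The hot reservoir loses entropy Q_H/T_H = 277/811.15 = 0.3415 kJ/K; the cold reservoir gains Q_C/T_C = 137.9/315.00 = 0.4379 kJ/K.
ΔS_univ = −Q_H/T_H + Q_C/T_C = 0.0964 kJ/K (> 0, since η = 0.502 < η_Carnot = 0.612).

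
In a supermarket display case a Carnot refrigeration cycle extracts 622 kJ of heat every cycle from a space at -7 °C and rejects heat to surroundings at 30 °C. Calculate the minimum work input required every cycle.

W_in ≈ 86.5 kJ

T_H = 30 °C → 30 + 273.15 = 303.15 K.
T_C = -7 °C → -7 + 273.15 = 266.15 K.
COP_R = T_C/(T_H − T_C) = 266.15/37.00 = 7.1932.
W = Q_C/COP_R = 622/7.1932 = 86.5 kJ.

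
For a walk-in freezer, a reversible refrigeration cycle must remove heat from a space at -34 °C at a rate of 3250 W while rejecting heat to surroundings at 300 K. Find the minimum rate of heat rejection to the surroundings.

Q̇_H ≈ 4080 W

T_C = -34 °C → -34 + 273.15 = 239.15 K.
For a reversible cycle Q_H/Q_C = T_H/T_C, so Q_H = Q_C·T_H/T_C = 3250 × 300.00/239.15 = 4080 W.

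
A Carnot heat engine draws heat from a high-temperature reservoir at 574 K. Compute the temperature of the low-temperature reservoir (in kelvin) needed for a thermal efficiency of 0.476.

T_C ≈ 301 K

From η = 1 − T_C/T_H, T_C = T_H·(1 − η) = 574.00 × (1 − 0.476) = 301 K.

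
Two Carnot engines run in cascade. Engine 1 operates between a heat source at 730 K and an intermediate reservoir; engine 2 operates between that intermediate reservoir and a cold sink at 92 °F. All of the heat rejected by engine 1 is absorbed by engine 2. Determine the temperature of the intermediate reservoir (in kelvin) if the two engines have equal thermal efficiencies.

T_C = 92 °F → (92 − 32) × 5/9 = 33.33 °C = 306.48 K.
Equal efficiencies require 1 − T_m/T_H = 1 − T_C/T_m, i.e. T_m/T_H = T_C/T_m, so T_m = √(T_H·T_C) = √(730.00 × 306.48) = 473.0 K.

T_m ≈ 473.0 K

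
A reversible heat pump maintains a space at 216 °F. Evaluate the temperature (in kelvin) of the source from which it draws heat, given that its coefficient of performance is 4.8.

T_C ≈ 297 K

T_H = 216 °F → (216 − 32) × 5/9 = 102.22 °C = 375.37 K.
COP_HP = T_H/(T_H − T_C) ⇒ T_C = T_H·(COP_HP − 1)/COP_HP = 375.37 × (4.8 − 1)/4.8 = 297 K.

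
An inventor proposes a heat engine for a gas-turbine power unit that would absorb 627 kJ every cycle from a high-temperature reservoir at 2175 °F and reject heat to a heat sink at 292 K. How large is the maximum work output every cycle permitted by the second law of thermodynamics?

T_H = 2175 °F → (2175 − 32) × 5/9 = 1190.56 °C = 1463.71 K.
The upper bound on efficiency is η_max = 1 − T_C/T_H = 1 − 292.00/1463.71 = 0.8005.
W_max = η_max · Q_H = 0.8005 × 627 = 501.9 kJ.

W_max ≈ 501.9 kJ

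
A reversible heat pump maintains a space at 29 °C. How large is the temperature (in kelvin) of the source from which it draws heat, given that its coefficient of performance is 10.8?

T_C ≈ 274 K

T_H = 29 °C → 29 + 273.15 = 302.15 K.
COP_HP = T_H/(T_H − T_C) ⇒ T_C = T_H·(COP_HP − 1)/COP_HP = 302.15 × (10.8 − 1)/10.8 = 274 K.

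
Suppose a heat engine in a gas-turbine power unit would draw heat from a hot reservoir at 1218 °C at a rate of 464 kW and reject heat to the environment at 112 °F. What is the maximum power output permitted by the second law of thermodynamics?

Ẇ_max ≈ 365 kW

T_H = 1218 °C → 1218 + 273.15 = 1491.15 K.
T_C = 112 °F → (112 − 32) × 5/9 = 44.44 °C = 317.59 K.
The upper bound on efficiency is η_max = 1 − T_C/T_H = 1 − 317.59/1491.15 = 0.7870.
W_max = η_max · Q_H = 0.7870 × 464 = 365 kW.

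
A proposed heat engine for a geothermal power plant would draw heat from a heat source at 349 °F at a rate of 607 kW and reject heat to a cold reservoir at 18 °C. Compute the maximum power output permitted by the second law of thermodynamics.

Ẇ_max ≈ 214 kW

T_H = 349 °F → (349 − 32) × 5/9 = 176.11 °C = 449.26 K.
T_C = 18 °C → 18 + 273.15 = 291.15 K.
The upper bound on efficiency is η_max = 1 − T_C/T_H = 1 − 291.15/449.26 = 0.3519.
W_max = η_max · Q_H = 0.3519 × 607 = 214 kW.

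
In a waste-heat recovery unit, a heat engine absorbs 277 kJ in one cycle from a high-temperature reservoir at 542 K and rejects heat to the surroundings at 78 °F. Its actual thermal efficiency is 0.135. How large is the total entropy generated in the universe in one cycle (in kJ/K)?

ΔS_univ ≈ 0.2911 kJ/K

T_C = 78 °F → (78 − 32) × 5/9 = 25.56 °C = 298.71 K.
W = η·Q_H = 0.135 × 277 = 37.40 kJ, so Q_C = Q_H − W = 239.6 kJ.
Entropy balance on the reservoirs: −Q_H/T_H = -0.5111 kJ/K, +Q_C/T_C = 0.8021 kJ/K.
ΔS_univ = −Q_H/T_H + Q_C/T_C = 0.2911 kJ/K (> 0, since η = 0.135 < η_Carnot = 0.449).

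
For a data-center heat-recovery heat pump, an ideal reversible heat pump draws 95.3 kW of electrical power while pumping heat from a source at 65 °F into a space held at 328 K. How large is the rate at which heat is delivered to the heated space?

Q̇_H ≈ 856 kW

T_C = 65 °F → (65 − 32) × 5/9 = 18.33 °C = 291.48 K.
COP_HP = T_H/(T_H − T_C) = 328.00/36.52 = 8.9822.
Q_H = COP_HP · W = 8.9822 × 95.3 = 856 kW.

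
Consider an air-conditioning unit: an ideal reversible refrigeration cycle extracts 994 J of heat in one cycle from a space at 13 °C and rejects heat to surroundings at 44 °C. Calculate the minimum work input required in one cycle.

W_in ≈ 107.7 J

T_H = 44 °C → 44 + 273.15 = 317.15 K.
T_C = 13 °C → 13 + 273.15 = 286.15 K.
COP_R = T_C/(T_H − T_C) = 286.15/31.00 = 9.2306.
W = Q_C/COP_R = 994/9.2306 = 107.7 J.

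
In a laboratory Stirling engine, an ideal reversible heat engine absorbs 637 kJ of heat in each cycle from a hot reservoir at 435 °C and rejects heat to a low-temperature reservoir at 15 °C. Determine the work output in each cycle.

T_H = 435 °C → 435 + 273.15 = 708.15 K.
T_C = 15 °C → 15 + 273.15 = 288.15 K.
η_rev = 1 − T_C/T_H = 1 − 288.15/708.15 = 0.5931.
W = η·Q_H = 0.5931 × 637 = 378 kJ.

W ≈ 378 kJ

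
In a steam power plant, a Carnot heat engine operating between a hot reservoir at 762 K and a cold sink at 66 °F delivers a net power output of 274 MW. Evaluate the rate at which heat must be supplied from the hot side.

Q̇_H ≈ 444.3 MW

T_C = 66 °F → (66 − 32) × 5/9 = 18.89 °C = 292.04 K.
η_rev = 1 − T_C/T_H = 1 − 292.04/762.00 = 0.6167.
Q_H = W/η = 274/0.6167 = 444.3 MW.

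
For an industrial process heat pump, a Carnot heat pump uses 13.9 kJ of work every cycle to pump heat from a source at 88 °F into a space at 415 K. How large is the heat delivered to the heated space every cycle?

Q_H ≈ 52.1 kJ

T_C = 88 °F → (88 − 32) × 5/9 = 31.11 °C = 304.26 K.
Reversible heating COP: COP_HP = T_H/(T_H − T_C) = 415.00/110.74 = 3.7476.
Q_H = COP_HP · W = 3.7476 × 13.9 = 52.1 kJ.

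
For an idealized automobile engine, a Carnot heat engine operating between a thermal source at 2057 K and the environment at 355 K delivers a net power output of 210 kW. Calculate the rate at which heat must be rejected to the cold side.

η_rev = 1 − T_C/T_H = 1 − 355.00/2057.00 = 0.8274.
Since Q_C/Q_H = T_C/T_H and Q_H = W/η, Q_C = W·T_C/(T_H − T_C) = 210 × 355.00/1702.00 = 43.8 kW.

Q̇_C ≈ 43.8 kW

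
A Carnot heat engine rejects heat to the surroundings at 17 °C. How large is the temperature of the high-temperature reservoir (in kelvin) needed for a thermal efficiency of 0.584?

T_C = 17 °C → 17 + 273.15 = 290.15 K.
From η = 1 − T_C/T_H, solving for T_H gives T_H = T_C/(1 − η) = 290.15/(1 − 0.584) = 697 K.

T_H ≈ 697 K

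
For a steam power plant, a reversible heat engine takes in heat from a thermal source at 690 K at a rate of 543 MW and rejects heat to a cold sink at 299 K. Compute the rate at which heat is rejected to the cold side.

Q̇_C ≈ 235 MW

Since the cycle is reversible, η = 1 − T_C/T_H = 1 − 299.00/690.00 = 0.5667.
For a reversible cycle Q_C/Q_H = T_C/T_H, so Q_C = 543 × 299.00/690.00 = 235 MW.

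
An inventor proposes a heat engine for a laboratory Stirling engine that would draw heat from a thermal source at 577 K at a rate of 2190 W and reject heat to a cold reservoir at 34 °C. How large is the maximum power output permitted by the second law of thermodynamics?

T_C = 34 °C → 34 + 273.15 = 307.15 K.
The upper bound on efficiency is η_max = 1 − T_C/T_H = 1 − 307.15/577.00 = 0.4677.
W_max = η_max · Q_H = 0.4677 × 2190 = 1020 W.

Ẇ_max ≈ 1020 W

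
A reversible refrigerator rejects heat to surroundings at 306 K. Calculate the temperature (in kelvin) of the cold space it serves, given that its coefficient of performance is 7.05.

COP_R = T_C/(T_H − T_C) ⇒ T_C = T_H·COP_R/(1 + COP_R) = 306.00 × 7.05/(1 + 7.05) = 268 K.

T_C ≈ 268 K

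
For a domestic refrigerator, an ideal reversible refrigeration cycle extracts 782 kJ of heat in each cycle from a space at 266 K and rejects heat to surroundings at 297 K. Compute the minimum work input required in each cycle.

COP_R = T_C/(T_H − T_C) = 266.00/31.00 = 8.5806.
W = Q_C/COP_R = 782/8.5806 = 91.1 kJ.

W_in ≈ 91.1 kJ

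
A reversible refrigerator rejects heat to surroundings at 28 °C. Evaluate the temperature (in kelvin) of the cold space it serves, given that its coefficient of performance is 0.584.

T_C ≈ 111.0 K

T_H = 28 °C → 28 + 273.15 = 301.15 K.
COP_R = T_C/(T_H − T_C) ⇒ T_C = T_H·COP_R/(1 + COP_R) = 301.15 × 0.584/(1 + 0.584) = 111.0 K.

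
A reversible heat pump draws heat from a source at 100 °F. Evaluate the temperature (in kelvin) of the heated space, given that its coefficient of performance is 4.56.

T_H ≈ 398 K

T_C = 100 °F → (100 − 32) × 5/9 = 37.78 °C = 310.93 K.
COP_HP = T_H/(T_H − T_C) ⇒ T_H = T_C·COP_HP/(COP_HP − 1) = 310.93 × 4.56/(4.56 − 1) = 398 K.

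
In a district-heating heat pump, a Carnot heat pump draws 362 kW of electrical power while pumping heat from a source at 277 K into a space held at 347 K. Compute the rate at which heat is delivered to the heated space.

Q̇_H ≈ 1794 kW

COP_HP = T_H/(T_H − T_C) = 347.00/70.00 = 4.9571.
Q_H = COP_HP · W = 4.9571 × 362 = 1794 kW.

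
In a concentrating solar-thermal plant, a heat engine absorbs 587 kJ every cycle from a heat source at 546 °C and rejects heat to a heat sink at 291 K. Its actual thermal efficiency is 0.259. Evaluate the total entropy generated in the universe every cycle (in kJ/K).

ΔS_univ ≈ 0.7781 kJ/K

T_H = 546 °C → 546 + 273.15 = 819.15 K.
W = η·Q_H = 0.259 × 587 = 152.0 kJ, so Q_C = Q_H − W = 435.0 kJ.
Entropy balance on the reservoirs: −Q_H/T_H = -0.7166 kJ/K, +Q_C/T_C = 1.495 kJ/K.
ΔS_univ = −Q_H/T_H + Q_C/T_C = 0.7781 kJ/K (> 0, since η = 0.259 < η_Carnot = 0.645).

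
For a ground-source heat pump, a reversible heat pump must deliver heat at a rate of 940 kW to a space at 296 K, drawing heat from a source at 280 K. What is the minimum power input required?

Ẇ_in ≈ 50.8 kW

The Carnot heat-pump COP is COP_HP = T_H/(T_H − T_C) = 296.00/16.00 = 18.5000.
W = Q_H/COP_HP = 940/18.5000 = 50.8 kW.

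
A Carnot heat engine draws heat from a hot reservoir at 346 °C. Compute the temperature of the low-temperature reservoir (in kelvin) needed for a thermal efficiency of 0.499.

T_C ≈ 310 K

T_H = 346 °C → 346 + 273.15 = 619.15 K.
From η = 1 − T_C/T_H, T_C = T_H·(1 − η) = 619.15 × (1 − 0.499) = 310 K.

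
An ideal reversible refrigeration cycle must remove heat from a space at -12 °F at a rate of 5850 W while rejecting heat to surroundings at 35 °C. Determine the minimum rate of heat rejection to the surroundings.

T_H = 35 °C → 35 + 273.15 = 308.15 K.
T_C = -12 °F → (-12 − 32) × 5/9 = -24.44 °C = 248.71 K.
For a reversible cycle Q_H/Q_C = T_H/T_C, so Q_H = Q_C·T_H/T_C = 5850 × 308.15/248.71 = 7250 W.

Q̇_H ≈ 7250 W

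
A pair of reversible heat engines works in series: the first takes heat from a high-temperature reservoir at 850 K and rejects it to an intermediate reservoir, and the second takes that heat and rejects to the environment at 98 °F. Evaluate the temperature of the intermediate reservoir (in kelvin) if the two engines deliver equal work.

T_C = 98 °F → (98 − 32) × 5/9 = 36.67 °C = 309.82 K.
For reversible stages Q_m = Q_H·(T_m/T_H). Setting W₁ = Q_H(1 − T_m/T_H) equal to W₂ = Q_m(1 − T_C/T_m) = Q_H·(T_m − T_C)/T_H gives T_H − T_m = T_m − T_C, so T_m = (T_H + T_C)/2 = (850.00 + 309.82)/2 = 580 K.

T_m ≈ 580 K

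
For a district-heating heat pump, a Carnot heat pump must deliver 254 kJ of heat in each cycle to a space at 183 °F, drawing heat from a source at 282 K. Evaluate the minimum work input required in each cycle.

W_in ≈ 53.4 kJ

T_H = 183 °F → (183 − 32) × 5/9 = 83.89 °C = 357.04 K.
COP_HP = T_H/(T_H − T_C) = 357.04/75.04 = 4.7581.
W = Q_H/COP_HP = 254/4.7581 = 53.4 kJ.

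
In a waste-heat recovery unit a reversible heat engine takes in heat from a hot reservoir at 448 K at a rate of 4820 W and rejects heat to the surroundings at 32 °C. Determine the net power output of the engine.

Ẇ ≈ 1540 W

T_C = 32 °C → 32 + 273.15 = 305.15 K.
The Carnot efficiency is η = 1 − T_C/T_H = 1 − 305.15/448.00 = 0.3189.
W = η·Q_H = 0.3189 × 4820 = 1540 W.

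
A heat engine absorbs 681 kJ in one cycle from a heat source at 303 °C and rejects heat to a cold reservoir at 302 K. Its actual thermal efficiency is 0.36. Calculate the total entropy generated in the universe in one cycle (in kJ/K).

T_H = 303 °C → 303 + 273.15 = 576.15 K.
W = η·Q_H = 0.36 × 681 = 245.2 kJ, so Q_C = Q_H − W = 435.8 kJ.
Reservoir entropy changes: ΔS_H = −Q_H/T_H = −681/576.15 = -1.182 kJ/K and ΔS_C = +Q_C/T_C = 435.8/302.00 = 1.443 kJ/K.
ΔS_univ = −Q_H/T_H + Q_C/T_C = 0.261 kJ/K (> 0, since η = 0.36 < η_Carnot = 0.476).

ΔS_univ ≈ 0.261 kJ/K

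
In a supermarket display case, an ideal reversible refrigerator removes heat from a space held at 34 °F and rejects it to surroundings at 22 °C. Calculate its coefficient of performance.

T_H = 22 °C → 22 + 273.15 = 295.15 K.
T_C = 34 °F → (34 − 32) × 5/9 = 1.11 °C = 274.26 K.
COP_R = T_C/(T_H − T_C) = 274.26/(295.15 − 274.26) = 13.1.

COP_R ≈ 13.1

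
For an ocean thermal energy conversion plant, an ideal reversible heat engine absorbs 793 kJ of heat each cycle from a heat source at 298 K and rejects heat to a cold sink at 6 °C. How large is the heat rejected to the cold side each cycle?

Q_C ≈ 742.8 kJ

T_C = 6 °C → 6 + 273.15 = 279.15 K.
The Carnot efficiency is η = 1 − T_C/T_H = 1 − 279.15/298.00 = 0.0633.
For a reversible cycle Q_C/Q_H = T_C/T_H, so Q_C = 793 × 279.15/298.00 = 742.8 kJ.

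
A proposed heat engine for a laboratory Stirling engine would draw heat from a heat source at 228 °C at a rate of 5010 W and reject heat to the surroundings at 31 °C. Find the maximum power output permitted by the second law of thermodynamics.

T_H = 228 °C → 228 + 273.15 = 501.15 K.
T_C = 31 °C → 31 + 273.15 = 304.15 K.
The upper bound on efficiency is η_max = 1 − T_C/T_H = 1 − 304.15/501.15 = 0.3931.
W_max = η_max · Q_H = 0.3931 × 5010 = 1970 W.

Ẇ_max ≈ 1970 W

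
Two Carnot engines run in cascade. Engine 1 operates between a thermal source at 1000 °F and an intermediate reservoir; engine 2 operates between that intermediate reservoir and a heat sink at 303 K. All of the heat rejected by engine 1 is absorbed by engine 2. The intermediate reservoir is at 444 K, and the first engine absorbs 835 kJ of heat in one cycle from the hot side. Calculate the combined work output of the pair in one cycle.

W_total ≈ 523 kJ

T_H = 1000 °F → (1000 − 32) × 5/9 = 537.78 °C = 810.93 K.
Two reversible stages in series are equivalent to a single Carnot engine between T_H and T_C, so η_total = 1 − T_C/T_H = 1 − 303.00/810.93 = 0.6264.
W_total = η_total · Q_H = 0.6264 × 835 = 523 kJ.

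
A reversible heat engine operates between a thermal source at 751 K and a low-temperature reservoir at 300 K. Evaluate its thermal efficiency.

Since the cycle is reversible, η = 1 − T_C/T_H = 1 − 300.00/751.00 = 0.601.

η ≈ 0.601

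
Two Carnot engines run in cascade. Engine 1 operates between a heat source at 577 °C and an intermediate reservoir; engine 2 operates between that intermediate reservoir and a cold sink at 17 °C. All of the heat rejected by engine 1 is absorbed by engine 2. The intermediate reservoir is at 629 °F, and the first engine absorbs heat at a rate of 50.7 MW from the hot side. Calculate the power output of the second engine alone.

Ẇ₂ ≈ 18.77 MW

T_H = 577 °C → 577 + 273.15 = 850.15 K.
T_C = 17 °C → 17 + 273.15 = 290.15 K.
T_m = 629 °F → (629 − 32) × 5/9 = 331.67 °C = 604.82 K.
Heat entering the second stage: Q_m = Q_H·(T_m/T_H) = 50.7 × 604.82/850.15 = 36.07 MW.
Second-stage efficiency η₂ = 1 − T_C/T_m = 1 − 290.15/604.82 = 0.5203, so W₂ = η₂·Q_m = 18.77 MW.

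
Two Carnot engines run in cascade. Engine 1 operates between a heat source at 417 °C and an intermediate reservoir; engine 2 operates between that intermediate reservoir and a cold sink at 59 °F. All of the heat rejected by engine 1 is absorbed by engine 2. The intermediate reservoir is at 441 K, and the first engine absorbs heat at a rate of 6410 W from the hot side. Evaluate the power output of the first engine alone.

Ẇ₁ ≈ 2310 W

T_H = 417 °C → 417 + 273.15 = 690.15 K.
T_C = 59 °F → (59 − 32) × 5/9 = 15.00 °C = 288.15 K.
First-stage efficiency η₁ = 1 − T_m/T_H = 1 − 441.00/690.15 = 0.3610.
W₁ = η₁·Q_H = 0.3610 × 6410 = 2310 W.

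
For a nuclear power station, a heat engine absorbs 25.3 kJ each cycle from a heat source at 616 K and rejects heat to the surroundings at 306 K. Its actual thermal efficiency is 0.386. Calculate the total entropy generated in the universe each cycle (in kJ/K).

W = η·Q_H = 0.386 × 25.3 = 9.766 kJ, so Q_C = Q_H − W = 15.53 kJ.
The hot reservoir loses entropy Q_H/T_H = 25.3/616.00 = 0.04107 kJ/K; the cold reservoir gains Q_C/T_C = 15.53/306.00 = 0.05077 kJ/K.
ΔS_univ = −Q_H/T_H + Q_C/T_C = 0.00969 kJ/K (> 0, since η = 0.386 < η_Carnot = 0.503).

ΔS_univ ≈ 0.00969 kJ/K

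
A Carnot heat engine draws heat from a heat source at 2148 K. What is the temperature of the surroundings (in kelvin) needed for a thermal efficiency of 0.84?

T_C ≈ 344 K

From η = 1 − T_C/T_H, T_C = T_H·(1 − η) = 2148.00 × (1 − 0.84) = 344 K.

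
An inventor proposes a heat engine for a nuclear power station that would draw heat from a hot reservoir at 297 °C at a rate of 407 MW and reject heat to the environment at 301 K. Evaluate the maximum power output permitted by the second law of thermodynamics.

Ẇ_max ≈ 192 MW

T_H = 297 °C → 297 + 273.15 = 570.15 K.
The upper bound on efficiency is η_max = 1 − T_C/T_H = 1 − 301.00/570.15 = 0.4721.
W_max = η_max · Q_H = 0.4721 × 407 = 192 MW.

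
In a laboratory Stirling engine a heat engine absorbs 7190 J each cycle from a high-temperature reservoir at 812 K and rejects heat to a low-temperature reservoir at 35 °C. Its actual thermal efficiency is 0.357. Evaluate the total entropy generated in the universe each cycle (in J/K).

T_C = 35 °C → 35 + 273.15 = 308.15 K.
W = η·Q_H = 0.357 × 7190 = 2567 J, so Q_C = Q_H − W = 4623 J.
Reservoir entropy changes: ΔS_H = −Q_H/T_H = −7190/812.00 = -8.855 J/K and ΔS_C = +Q_C/T_C = 4623/308.15 = 15.00 J/K.
ΔS_univ = −Q_H/T_H + Q_C/T_C = 6.15 J/K (> 0, since η = 0.357 < η_Carnot = 0.621).

ΔS_univ ≈ 6.15 J/K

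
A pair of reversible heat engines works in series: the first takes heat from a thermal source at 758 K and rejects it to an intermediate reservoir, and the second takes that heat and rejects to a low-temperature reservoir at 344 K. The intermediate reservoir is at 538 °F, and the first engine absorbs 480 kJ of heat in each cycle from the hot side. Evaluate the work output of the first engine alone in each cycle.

W₁ ≈ 129 kJ

T_m = 538 °F → (538 − 32) × 5/9 = 281.11 °C = 554.26 K.
First-stage efficiency η₁ = 1 − T_m/T_H = 1 − 554.26/758.00 = 0.2688.
W₁ = η₁·Q_H = 0.2688 × 480 = 129 kJ.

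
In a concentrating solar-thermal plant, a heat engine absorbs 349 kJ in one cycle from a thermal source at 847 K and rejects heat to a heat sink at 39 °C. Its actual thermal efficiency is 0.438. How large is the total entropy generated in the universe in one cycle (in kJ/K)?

ΔS_univ ≈ 0.216 kJ/K

T_C = 39 °C → 39 + 273.15 = 312.15 K.
W = η·Q_H = 0.438 × 349 = 152.9 kJ, so Q_C = Q_H − W = 196.1 kJ.
The hot reservoir loses entropy Q_H/T_H = 349/847.00 = 0.4120 kJ/K; the cold reservoir gains Q_C/T_C = 196.1/312.15 = 0.6283 kJ/K.
ΔS_univ = −Q_H/T_H + Q_C/T_C = 0.216 kJ/K (> 0, since η = 0.438 < η_Carnot = 0.631).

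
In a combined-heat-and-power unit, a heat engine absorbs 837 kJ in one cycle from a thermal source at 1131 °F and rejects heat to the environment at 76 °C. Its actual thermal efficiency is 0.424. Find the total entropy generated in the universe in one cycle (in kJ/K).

T_H = 1131 °F → (1131 − 32) × 5/9 = 610.56 °C = 883.71 K.
T_C = 76 °C → 76 + 273.15 = 349.15 K.
W = η·Q_H = 0.424 × 837 = 354.9 kJ, so Q_C = Q_H − W = 482.1 kJ.
Reservoir entropy changes: ΔS_H = −Q_H/T_H = −837/883.71 = -0.9471 kJ/K and ΔS_C = +Q_C/T_C = 482.1/349.15 = 1.381 kJ/K.
ΔS_univ = −Q_H/T_H + Q_C/T_C = 0.434 kJ/K (> 0, since η = 0.424 < η_Carnot = 0.605).

ΔS_univ ≈ 0.434 kJ/K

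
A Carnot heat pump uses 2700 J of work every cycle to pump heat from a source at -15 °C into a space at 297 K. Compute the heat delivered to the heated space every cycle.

T_C = -15 °C → -15 + 273.15 = 258.15 K.
The Carnot heat-pump COP is COP_HP = T_H/(T_H − T_C) = 297.00/38.85 = 7.6448.
Q_H = COP_HP · W = 7.6448 × 2700 = 20640 J.

Q_H ≈ 20640 J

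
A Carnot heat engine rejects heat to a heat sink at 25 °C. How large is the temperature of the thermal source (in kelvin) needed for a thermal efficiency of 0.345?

T_H ≈ 455 K

T_C = 25 °C → 25 + 273.15 = 298.15 K.
From η = 1 − T_C/T_H, solving for T_H gives T_H = T_C/(1 − η) = 298.15/(1 − 0.345) = 455 K.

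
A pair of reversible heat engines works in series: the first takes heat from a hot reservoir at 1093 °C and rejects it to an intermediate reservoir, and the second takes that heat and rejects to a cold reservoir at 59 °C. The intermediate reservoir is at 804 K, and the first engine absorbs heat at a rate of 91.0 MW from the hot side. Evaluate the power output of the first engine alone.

T_H = 1093 °C → 1093 + 273.15 = 1366.15 K.
T_C = 59 °C → 59 + 273.15 = 332.15 K.
First-stage efficiency η₁ = 1 − T_m/T_H = 1 − 804.00/1366.15 = 0.4115.
W₁ = η₁·Q_H = 0.4115 × 91.0 = 37.45 MW.

Ẇ₁ ≈ 37.45 MW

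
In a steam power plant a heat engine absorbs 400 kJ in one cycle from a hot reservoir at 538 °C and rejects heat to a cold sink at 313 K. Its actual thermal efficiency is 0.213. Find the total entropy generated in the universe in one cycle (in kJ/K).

ΔS_univ ≈ 0.5126 kJ/K

T_H = 538 °C → 538 + 273.15 = 811.15 K.
W = η·Q_H = 0.213 × 400 = 85.20 kJ, so Q_C = Q_H − W = 314.8 kJ.
The hot reservoir loses entropy Q_H/T_H = 400/811.15 = 0.4931 kJ/K; the cold reservoir gains Q_C/T_C = 314.8/313.00 = 1.006 kJ/K.
ΔS_univ = −Q_H/T_H + Q_C/T_C = 0.5126 kJ/K (> 0, since η = 0.213 < η_Carnot = 0.614).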